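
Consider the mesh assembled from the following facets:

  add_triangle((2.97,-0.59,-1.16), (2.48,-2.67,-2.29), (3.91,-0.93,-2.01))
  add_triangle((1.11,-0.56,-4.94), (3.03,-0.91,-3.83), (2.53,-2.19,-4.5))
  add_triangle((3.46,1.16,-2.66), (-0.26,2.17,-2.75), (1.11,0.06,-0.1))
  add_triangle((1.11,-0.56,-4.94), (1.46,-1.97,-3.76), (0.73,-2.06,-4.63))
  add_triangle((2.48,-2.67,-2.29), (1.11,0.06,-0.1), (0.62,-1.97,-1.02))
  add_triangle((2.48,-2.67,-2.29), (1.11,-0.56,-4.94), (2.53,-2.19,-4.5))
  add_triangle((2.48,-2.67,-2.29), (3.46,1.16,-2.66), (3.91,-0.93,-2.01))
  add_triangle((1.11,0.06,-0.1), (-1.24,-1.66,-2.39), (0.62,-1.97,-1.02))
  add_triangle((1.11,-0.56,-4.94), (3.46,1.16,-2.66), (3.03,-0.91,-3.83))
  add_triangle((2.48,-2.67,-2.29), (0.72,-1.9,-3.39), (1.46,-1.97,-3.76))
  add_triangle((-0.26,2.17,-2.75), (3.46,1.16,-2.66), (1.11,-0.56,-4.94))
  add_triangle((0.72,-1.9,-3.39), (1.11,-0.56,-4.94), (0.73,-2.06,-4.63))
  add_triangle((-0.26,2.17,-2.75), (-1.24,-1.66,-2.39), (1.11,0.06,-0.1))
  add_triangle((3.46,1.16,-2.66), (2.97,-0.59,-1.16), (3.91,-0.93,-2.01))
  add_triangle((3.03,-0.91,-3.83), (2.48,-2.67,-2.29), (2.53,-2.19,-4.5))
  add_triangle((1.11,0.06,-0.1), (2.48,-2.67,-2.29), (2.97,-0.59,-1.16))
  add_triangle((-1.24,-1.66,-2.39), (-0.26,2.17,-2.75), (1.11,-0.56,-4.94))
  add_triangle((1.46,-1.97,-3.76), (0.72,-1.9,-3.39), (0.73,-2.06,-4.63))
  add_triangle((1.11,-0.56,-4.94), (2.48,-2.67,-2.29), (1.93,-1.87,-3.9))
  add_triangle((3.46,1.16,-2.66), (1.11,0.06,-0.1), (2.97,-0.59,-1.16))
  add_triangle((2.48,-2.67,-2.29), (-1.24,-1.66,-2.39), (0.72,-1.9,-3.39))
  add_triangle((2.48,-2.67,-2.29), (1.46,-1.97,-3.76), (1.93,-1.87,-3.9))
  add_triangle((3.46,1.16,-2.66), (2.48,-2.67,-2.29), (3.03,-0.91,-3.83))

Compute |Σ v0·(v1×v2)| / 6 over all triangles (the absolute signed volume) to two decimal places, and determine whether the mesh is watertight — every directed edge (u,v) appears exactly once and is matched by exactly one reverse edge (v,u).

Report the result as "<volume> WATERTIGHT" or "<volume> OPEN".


Per-triangle v0·(v1×v2)/6:
  t1: +0.4202
  t2: +2.4055
  t3: +0.4496
  t4: +1.1720
  t5: +0.2658
  t6: +0.2959
  t7: +2.5065
  t8: -0.6431
  t9: +3.7319
  t10: +0.6729
  t11: +6.9050
  t12: -0.3346
  t13: -1.8281
  t14: +0.5408
  t15: +1.8760
  t16: +0.1760
  t17: +4.6350
  t18: +0.2196
  t19: +0.2195
  t20: +0.4867
  t21: +1.7300
  t22: +0.5557
  t23: +2.6041
Σ = +29.0628 → |volume| = 29.06

Directed edges: 69 total; 9 unmatched, e.g. (1.11,-0.56,-4.94)→(1.46,-1.97,-3.76) → open.

29.06 OPEN


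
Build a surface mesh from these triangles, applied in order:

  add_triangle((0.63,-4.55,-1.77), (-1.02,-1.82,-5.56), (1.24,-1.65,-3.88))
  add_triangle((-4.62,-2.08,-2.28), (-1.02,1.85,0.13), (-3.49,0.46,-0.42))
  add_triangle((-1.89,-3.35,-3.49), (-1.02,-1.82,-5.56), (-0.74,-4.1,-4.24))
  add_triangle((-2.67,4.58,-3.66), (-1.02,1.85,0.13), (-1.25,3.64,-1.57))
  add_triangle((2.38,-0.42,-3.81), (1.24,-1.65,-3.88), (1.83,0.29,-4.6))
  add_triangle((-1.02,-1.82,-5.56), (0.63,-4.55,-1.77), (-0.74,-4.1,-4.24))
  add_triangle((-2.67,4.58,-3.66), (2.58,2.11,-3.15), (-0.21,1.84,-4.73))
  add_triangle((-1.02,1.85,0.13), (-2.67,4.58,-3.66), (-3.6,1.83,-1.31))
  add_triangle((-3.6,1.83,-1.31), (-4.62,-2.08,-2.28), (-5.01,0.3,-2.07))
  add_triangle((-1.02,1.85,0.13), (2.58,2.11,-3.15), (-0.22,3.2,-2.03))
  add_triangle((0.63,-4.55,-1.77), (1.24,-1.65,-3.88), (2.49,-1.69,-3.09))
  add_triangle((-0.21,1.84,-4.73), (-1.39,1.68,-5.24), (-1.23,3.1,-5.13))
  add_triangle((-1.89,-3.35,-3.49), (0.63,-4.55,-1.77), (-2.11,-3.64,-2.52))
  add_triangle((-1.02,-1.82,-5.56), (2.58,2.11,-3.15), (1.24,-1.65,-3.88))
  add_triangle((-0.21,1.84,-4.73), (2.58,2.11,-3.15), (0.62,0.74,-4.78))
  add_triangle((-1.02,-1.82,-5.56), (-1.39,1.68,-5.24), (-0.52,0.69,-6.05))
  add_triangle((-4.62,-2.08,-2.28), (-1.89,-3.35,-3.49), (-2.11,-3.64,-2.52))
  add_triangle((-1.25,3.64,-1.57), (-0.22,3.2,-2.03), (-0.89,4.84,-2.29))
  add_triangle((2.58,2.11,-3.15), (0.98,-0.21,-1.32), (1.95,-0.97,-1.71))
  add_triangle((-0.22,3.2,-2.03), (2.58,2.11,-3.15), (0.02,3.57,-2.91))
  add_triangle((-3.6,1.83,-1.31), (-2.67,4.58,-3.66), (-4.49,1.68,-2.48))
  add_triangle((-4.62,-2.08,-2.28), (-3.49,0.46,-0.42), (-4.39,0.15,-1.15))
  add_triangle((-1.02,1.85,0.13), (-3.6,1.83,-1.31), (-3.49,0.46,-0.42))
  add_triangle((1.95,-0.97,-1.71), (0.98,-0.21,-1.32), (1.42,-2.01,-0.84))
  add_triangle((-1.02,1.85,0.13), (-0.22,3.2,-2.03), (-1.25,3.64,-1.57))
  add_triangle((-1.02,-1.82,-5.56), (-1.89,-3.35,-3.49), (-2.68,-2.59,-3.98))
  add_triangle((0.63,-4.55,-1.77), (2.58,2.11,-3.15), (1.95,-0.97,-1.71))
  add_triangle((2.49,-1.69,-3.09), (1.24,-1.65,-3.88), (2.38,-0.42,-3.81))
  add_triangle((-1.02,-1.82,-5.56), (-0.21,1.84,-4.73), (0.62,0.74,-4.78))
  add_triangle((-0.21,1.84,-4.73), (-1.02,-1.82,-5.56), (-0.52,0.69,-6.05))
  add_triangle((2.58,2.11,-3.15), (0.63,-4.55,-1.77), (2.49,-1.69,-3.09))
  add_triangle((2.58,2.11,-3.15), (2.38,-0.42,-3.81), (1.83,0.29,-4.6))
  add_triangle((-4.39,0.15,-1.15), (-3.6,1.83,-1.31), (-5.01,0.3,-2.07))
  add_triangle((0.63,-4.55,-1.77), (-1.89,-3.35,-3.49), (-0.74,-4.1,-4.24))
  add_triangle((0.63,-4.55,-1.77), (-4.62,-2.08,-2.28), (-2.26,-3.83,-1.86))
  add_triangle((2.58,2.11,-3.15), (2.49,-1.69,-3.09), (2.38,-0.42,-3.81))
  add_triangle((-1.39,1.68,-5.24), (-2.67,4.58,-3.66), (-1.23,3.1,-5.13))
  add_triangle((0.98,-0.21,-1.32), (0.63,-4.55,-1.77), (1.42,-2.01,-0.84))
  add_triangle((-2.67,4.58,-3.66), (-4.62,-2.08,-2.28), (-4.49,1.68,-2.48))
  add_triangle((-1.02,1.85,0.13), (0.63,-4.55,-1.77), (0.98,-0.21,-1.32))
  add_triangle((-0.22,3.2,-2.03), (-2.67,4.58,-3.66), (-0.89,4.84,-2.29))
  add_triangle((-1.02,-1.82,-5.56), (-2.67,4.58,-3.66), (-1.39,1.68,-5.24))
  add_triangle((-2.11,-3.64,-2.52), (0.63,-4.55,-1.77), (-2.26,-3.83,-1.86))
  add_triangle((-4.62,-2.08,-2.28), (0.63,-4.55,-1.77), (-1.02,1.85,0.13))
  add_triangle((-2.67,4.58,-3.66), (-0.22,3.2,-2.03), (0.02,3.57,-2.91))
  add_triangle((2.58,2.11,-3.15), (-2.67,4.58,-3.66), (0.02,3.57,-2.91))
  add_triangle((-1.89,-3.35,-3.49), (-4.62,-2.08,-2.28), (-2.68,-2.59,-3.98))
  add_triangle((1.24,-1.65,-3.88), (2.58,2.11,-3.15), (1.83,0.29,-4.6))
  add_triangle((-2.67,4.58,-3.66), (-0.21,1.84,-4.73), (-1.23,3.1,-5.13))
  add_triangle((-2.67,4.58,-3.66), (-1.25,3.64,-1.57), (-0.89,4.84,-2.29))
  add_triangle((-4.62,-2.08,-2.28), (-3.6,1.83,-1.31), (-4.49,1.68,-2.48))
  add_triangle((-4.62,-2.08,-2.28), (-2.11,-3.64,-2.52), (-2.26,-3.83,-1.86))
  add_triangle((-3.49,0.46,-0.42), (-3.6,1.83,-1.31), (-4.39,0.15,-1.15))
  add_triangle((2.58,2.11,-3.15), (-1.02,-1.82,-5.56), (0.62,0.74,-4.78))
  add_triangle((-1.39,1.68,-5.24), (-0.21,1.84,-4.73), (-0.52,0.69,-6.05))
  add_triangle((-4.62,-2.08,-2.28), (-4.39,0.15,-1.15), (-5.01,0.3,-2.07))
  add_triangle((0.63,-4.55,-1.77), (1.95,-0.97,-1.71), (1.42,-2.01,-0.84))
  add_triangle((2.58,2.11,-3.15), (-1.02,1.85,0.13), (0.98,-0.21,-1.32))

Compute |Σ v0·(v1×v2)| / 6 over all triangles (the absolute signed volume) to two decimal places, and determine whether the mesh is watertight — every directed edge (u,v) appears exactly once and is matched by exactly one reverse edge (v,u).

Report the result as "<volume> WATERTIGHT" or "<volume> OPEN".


92.92 OPEN

Per-triangle v0·(v1×v2)/6:
  t1: +6.8454
  t2: -1.3250
  t3: +3.2183
  t4: +1.0108
  t5: +1.4090
  t6: +2.2601
  t7: +8.5161
  t8: +3.1169
  t9: +0.1512
  t10: +1.0320
  t11: +3.6738
  t12: +1.2908
  t13: +2.3642
  t14: +6.7930
  t15: +2.9806
  t16: +2.9168
  t17: +2.4515
  t18: -0.1964
  t19: -0.4279
  t20: +0.6814
  t21: +2.6079
  t22: +0.5425
  t23: +1.0742
  t24: -0.1586
  t25: +0.3431
  t26: +2.4981
  t27: +2.5648
  t28: +1.4487
  t29: +3.2953
  t30: -0.2246
  t31: -1.4950
  t32: +1.9381
  t33: +0.9116
  t34: +2.5528
  t35: -1.7349
  t36: +1.3981
  t37: +2.5487
  t38: -1.0302
  t39: +5.4999
  t40: -1.1425
  t41: +1.2045
  t42: +3.9926
  t43: +1.6024
  t44: -1.3427
  t45: +0.9173
  t46: +2.1818
  t47: +2.3895
  t48: -1.4824
  t49: +0.3106
  t50: +0.9238
  t51: +2.0318
  t52: +1.6599
  t53: +0.7088
  t54: +2.3870
  t55: +1.4467
  t56: +1.3413
  t57: +1.0738
  t58: -0.6276
Σ = +92.9198 → |volume| = 92.92

Directed edges: 174 total; 4 unmatched, e.g. (-2.68,-2.59,-3.98)→(-1.02,-1.82,-5.56) → open.


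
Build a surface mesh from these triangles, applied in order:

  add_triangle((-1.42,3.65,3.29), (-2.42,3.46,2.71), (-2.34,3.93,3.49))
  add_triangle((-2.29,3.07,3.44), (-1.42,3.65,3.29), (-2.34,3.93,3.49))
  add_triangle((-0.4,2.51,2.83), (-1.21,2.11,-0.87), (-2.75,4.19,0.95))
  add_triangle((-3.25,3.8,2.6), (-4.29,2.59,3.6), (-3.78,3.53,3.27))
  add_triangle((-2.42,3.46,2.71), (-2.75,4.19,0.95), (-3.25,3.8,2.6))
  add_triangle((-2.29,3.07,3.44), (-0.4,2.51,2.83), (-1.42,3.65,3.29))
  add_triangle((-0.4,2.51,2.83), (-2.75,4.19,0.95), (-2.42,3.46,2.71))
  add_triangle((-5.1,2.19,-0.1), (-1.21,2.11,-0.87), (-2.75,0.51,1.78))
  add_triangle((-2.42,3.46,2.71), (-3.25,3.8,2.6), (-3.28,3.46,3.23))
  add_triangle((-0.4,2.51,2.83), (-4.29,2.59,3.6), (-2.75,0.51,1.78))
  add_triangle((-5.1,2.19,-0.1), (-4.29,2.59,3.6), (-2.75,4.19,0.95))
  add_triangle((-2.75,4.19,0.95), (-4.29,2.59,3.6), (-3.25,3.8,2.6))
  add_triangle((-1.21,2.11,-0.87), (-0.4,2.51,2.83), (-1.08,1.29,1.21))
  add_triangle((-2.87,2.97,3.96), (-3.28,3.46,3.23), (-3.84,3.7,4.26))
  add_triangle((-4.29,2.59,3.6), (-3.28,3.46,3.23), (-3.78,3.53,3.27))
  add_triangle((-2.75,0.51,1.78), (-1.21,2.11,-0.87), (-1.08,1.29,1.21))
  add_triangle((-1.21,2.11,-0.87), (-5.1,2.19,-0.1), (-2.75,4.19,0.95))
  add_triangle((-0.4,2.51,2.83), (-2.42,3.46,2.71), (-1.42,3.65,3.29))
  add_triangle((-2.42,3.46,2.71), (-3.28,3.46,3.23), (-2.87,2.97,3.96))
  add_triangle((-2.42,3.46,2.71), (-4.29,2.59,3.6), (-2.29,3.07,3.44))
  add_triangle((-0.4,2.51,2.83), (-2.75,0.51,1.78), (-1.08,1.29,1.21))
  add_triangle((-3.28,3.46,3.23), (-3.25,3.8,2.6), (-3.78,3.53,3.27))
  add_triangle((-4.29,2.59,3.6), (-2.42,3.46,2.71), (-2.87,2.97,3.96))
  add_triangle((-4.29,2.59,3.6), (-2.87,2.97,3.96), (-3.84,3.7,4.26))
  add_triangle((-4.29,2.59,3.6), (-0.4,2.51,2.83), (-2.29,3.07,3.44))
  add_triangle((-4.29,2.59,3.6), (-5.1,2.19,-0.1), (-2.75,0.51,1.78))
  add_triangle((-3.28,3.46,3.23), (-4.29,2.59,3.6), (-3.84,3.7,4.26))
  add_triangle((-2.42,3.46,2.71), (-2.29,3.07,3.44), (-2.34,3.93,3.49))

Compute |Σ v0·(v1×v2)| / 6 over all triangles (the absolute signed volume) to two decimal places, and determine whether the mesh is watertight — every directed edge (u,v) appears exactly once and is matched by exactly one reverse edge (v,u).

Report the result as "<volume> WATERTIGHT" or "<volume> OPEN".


Per-triangle v0·(v1×v2)/6:
  t1: +0.1674
  t2: +0.3669
  t3: +1.4506
  t4: +0.2423
  t5: +0.8355
  t6: +0.6142
  t7: +1.9127
  t8: -1.9966
  t9: +0.3642
  t10: +1.1955
  t11: +8.7849
  t12: +1.5539
  t13: -1.0991
  t14: +0.2023
  t15: +0.3224
  t16: -1.2673
  t17: +3.5217
  t18: -0.2274
  t19: +0.5725
  t20: +1.3506
  t21: -0.7137
  t22: +0.2421
  t23: -1.6168
  t24: +0.6149
  t25: +0.5468
  t26: +3.2666
  t27: +0.6261
  t28: +0.2780
Σ = +22.1113 → |volume| = 22.11

Directed edges: 84 total, each appears once with its reverse present → watertight.

22.11 WATERTIGHT


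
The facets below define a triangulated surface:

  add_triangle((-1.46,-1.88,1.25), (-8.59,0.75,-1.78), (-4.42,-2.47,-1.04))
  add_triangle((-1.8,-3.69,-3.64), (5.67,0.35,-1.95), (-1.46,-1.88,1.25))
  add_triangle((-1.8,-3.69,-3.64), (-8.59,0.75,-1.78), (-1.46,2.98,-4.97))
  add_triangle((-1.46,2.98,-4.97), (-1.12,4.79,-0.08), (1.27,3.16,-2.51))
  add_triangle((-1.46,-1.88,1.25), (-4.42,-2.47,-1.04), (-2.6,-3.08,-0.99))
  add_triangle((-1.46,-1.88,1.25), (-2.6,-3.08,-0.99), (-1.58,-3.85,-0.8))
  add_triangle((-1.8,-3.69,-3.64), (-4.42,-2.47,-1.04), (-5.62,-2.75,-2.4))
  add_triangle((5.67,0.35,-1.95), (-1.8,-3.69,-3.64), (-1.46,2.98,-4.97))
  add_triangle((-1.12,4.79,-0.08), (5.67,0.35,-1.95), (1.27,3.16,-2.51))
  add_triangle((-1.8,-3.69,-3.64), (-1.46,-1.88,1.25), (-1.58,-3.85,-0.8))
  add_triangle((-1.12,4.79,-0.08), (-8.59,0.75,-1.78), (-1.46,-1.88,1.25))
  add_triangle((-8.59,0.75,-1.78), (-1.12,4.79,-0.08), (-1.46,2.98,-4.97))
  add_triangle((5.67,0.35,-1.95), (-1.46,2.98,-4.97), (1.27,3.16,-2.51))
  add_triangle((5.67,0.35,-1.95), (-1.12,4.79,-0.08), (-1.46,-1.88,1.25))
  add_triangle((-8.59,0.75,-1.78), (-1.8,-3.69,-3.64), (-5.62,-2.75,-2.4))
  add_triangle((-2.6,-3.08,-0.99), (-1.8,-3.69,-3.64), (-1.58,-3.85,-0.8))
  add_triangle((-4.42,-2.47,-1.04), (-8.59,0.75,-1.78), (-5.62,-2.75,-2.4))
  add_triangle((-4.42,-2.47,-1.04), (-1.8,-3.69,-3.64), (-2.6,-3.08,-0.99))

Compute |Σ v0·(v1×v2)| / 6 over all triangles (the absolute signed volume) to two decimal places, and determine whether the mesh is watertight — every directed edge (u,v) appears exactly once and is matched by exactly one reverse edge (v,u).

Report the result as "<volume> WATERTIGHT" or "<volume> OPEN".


182.90 WATERTIGHT

Per-triangle v0·(v1×v2)/6:
  t1: +6.7045
  t2: +9.7333
  t3: +39.0497
  t4: +9.3880
  t5: +2.2065
  t6: +1.5611
  t7: +3.0563
  t8: +30.8636
  t9: +8.1653
  t10: -1.5700
  t11: +10.8666
  t12: +31.9756
  t13: +9.9205
  t14: +2.6474
  t15: +8.3530
  t16: +2.3990
  t17: +4.4756
  t18: +3.1074
Σ = +182.9033 → |volume| = 182.90

Directed edges: 54 total, each appears once with its reverse present → watertight.


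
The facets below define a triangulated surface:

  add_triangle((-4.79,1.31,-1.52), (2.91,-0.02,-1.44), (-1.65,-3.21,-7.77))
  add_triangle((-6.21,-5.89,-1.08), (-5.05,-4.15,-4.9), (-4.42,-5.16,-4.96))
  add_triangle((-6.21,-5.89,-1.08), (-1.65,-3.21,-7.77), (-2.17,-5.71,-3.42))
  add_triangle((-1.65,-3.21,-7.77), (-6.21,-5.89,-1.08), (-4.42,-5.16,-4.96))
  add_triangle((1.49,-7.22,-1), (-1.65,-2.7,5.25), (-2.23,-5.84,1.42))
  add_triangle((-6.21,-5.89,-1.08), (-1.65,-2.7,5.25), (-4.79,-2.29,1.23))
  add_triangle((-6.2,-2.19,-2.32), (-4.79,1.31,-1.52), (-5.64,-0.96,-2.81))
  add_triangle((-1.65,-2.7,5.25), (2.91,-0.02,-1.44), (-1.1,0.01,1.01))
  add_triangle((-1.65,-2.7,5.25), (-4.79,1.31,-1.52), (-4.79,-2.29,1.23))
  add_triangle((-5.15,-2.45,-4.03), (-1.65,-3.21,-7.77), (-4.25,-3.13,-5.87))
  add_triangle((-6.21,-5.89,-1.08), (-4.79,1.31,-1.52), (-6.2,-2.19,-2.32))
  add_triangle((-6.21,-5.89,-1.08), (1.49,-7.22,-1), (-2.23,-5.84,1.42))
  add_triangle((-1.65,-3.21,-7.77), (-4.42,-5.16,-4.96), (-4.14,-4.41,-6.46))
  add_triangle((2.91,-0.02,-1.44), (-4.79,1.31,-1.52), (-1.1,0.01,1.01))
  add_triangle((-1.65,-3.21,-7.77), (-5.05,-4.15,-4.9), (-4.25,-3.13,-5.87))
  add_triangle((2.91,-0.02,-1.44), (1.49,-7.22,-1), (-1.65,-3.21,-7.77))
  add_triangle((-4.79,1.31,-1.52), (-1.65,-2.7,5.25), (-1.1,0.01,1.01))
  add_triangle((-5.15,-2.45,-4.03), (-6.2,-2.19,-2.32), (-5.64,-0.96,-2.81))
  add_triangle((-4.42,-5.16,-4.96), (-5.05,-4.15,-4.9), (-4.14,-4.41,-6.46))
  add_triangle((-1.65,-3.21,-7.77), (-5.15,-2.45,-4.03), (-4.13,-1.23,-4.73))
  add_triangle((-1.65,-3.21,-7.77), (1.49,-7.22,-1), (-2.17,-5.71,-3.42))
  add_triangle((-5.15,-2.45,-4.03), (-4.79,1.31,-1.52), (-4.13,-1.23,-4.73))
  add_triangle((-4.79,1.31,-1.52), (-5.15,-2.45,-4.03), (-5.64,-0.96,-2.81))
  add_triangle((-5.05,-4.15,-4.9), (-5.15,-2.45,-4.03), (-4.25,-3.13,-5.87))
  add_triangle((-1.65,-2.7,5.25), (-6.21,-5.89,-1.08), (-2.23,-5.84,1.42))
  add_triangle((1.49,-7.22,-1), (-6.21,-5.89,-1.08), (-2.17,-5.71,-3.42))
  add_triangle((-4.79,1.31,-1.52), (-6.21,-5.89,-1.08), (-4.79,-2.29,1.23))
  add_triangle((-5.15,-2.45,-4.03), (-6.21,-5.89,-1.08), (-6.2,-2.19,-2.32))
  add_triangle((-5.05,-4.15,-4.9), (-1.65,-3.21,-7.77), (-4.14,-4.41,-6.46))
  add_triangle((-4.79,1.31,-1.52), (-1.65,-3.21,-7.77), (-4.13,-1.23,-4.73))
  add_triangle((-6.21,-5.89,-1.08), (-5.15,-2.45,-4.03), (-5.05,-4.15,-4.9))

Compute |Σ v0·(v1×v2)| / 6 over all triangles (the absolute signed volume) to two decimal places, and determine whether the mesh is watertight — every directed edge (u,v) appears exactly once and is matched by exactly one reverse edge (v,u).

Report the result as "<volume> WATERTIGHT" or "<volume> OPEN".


Per-triangle v0·(v1×v2)/6:
  t1: +11.3964
  t2: +6.8036
  t3: +23.1028
  t4: -0.3592
  t5: +17.3279
  t6: +15.3359
  t7: +2.4605
  t8: +0.6176
  t9: +9.6750
  t10: +0.8665
  t11: +4.8985
  t12: +21.0079
  t13: +3.5605
  t14: +0.2930
  t15: +4.6076
  t16: +29.6143
  t17: +2.0785
  t18: +2.6990
  t19: +2.5718
  t20: +7.2044
  t21: +22.1997
  t22: +6.0202
  t23: +1.6435
  t24: +2.9145
  t25: +19.2228
  t26: +22.4278
  t27: +14.1000
  t28: +8.8432
  t29: +1.4206
  t30: +3.6551
  t31: +8.0587
Σ = +276.2688 → |volume| = 276.27

Directed edges: 93 total; 3 unmatched, e.g. (1.49,-7.22,-1)→(-1.65,-2.7,5.25) → open.

276.27 OPEN


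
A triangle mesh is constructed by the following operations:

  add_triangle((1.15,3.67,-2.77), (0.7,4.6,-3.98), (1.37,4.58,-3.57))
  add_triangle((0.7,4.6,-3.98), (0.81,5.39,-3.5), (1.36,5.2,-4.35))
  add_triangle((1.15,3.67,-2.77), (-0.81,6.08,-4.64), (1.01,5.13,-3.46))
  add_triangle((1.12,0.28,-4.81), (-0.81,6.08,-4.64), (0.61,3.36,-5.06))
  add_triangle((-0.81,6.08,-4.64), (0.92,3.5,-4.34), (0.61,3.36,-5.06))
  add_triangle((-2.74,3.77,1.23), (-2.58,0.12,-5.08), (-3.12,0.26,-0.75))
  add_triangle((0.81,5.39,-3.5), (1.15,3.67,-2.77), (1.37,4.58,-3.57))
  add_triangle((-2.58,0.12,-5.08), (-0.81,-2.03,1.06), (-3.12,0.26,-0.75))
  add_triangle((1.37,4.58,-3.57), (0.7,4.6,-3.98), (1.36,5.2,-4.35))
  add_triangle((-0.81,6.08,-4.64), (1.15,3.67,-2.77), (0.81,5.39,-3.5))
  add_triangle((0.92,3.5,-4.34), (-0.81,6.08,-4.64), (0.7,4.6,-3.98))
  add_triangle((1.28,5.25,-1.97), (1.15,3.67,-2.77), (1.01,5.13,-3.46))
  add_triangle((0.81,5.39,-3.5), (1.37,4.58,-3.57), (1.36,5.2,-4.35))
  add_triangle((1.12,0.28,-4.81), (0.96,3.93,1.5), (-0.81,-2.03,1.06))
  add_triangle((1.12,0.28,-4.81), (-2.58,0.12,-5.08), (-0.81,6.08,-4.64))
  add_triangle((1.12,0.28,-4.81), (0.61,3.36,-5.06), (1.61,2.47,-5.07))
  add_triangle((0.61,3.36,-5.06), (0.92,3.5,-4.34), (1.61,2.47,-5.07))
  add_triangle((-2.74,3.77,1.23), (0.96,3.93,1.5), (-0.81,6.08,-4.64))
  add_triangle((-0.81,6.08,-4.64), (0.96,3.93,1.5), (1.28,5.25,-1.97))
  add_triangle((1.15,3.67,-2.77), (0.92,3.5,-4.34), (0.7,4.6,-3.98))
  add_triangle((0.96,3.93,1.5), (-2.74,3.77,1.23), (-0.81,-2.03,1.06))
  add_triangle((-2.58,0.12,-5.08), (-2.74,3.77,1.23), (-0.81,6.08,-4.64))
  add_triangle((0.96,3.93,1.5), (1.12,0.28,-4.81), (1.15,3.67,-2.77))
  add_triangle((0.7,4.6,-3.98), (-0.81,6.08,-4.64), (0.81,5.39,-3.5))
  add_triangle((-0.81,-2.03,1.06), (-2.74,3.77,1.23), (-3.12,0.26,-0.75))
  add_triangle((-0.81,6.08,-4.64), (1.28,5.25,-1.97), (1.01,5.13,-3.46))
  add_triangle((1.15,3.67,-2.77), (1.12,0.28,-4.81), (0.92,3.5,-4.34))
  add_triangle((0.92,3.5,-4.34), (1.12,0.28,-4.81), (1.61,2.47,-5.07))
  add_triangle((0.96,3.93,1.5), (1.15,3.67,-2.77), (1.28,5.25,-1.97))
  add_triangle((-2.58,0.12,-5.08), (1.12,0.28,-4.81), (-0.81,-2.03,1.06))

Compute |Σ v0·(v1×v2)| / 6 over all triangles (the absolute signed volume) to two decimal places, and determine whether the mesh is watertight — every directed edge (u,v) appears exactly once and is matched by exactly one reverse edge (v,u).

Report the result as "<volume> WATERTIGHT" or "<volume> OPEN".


107.21 WATERTIGHT

Per-triangle v0·(v1×v2)/6:
  t1: -0.0311
  t2: +0.5085
  t3: +0.7028
  t4: +1.9991
  t5: +1.7173
  t6: +8.1202
  t7: +0.0835
  t8: +4.9263
  t9: -0.0943
  t10: -0.9711
  t11: +1.5608
  t12: +0.6362
  t13: +0.2864
  t14: +0.2522
  t15: +17.7922
  t16: +2.0461
  t17: +0.8207
  t18: +16.3768
  t19: +5.9629
  t20: +0.7153
  t21: +4.4427
  t22: +21.9827
  t23: +2.0564
  t24: +1.5430
  t25: +4.3707
  t26: +2.5822
  t27: +1.5694
  t28: -1.2759
  t29: +0.6665
  t30: +5.8582
Σ = +107.2066 → |volume| = 107.21

Directed edges: 90 total, each appears once with its reverse present → watertight.


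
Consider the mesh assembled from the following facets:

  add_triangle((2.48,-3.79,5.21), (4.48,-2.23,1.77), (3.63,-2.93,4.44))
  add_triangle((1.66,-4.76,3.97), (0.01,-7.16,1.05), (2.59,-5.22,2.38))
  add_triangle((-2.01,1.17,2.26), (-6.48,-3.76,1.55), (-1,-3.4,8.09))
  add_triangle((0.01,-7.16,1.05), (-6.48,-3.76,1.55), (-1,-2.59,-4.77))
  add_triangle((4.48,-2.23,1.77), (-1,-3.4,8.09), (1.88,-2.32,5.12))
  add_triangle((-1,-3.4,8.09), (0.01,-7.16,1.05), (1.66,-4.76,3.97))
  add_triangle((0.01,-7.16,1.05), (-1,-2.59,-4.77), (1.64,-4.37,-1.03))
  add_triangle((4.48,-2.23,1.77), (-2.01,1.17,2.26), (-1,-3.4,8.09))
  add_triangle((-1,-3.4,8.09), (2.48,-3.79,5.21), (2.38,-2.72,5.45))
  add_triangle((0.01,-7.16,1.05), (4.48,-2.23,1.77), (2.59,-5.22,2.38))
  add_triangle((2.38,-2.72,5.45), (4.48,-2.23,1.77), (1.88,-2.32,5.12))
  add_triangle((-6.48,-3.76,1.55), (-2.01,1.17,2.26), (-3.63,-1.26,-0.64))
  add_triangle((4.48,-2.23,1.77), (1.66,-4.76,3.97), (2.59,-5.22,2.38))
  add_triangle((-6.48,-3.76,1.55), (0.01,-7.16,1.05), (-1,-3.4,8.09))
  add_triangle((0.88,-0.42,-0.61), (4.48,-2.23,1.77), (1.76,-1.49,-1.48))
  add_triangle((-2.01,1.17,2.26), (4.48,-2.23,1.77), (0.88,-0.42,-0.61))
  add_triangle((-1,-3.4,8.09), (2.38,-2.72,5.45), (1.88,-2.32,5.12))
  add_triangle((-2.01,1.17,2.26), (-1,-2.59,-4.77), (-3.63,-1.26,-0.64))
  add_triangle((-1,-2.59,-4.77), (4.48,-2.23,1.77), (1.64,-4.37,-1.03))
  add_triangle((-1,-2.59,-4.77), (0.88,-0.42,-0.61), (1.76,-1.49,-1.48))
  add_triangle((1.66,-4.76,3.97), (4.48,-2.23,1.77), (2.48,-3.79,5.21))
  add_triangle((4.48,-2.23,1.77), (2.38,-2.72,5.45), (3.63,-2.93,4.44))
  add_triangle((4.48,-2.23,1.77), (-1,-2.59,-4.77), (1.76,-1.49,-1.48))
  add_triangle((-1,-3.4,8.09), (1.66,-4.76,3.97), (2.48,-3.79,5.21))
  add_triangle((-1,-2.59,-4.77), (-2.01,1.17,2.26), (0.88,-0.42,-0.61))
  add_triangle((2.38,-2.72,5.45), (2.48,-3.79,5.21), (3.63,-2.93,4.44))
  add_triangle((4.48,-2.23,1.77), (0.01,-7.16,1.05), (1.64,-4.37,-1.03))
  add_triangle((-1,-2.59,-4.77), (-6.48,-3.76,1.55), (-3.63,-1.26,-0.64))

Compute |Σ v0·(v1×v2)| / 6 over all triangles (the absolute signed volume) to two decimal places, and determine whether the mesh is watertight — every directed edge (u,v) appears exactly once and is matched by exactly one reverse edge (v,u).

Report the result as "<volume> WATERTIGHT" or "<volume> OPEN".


Per-triangle v0·(v1×v2)/6:
  t1: +2.1882
  t2: +6.8989
  t3: +25.2274
  t4: +41.0508
  t5: -3.9696
  t6: +18.9009
  t7: +12.0421
  t8: +9.9623
  t9: +4.7801
  t10: +4.1780
  t11: +0.3570
  t12: +5.4319
  t13: +5.7421
  t14: +57.5530
  t15: +0.4683
  t16: +0.1623
  t17: +0.7627
  t18: +1.6431
  t19: +7.7398
  t20: +0.4039
  t21: +6.1009
  t22: +0.3360
  t23: +3.0099
  t24: +8.3812
  t25: -0.2211
  t26: +1.6947
  t27: +11.7399
  t28: +7.8522
Σ = +240.4169 → |volume| = 240.42

Directed edges: 84 total, each appears once with its reverse present → watertight.

240.42 WATERTIGHT


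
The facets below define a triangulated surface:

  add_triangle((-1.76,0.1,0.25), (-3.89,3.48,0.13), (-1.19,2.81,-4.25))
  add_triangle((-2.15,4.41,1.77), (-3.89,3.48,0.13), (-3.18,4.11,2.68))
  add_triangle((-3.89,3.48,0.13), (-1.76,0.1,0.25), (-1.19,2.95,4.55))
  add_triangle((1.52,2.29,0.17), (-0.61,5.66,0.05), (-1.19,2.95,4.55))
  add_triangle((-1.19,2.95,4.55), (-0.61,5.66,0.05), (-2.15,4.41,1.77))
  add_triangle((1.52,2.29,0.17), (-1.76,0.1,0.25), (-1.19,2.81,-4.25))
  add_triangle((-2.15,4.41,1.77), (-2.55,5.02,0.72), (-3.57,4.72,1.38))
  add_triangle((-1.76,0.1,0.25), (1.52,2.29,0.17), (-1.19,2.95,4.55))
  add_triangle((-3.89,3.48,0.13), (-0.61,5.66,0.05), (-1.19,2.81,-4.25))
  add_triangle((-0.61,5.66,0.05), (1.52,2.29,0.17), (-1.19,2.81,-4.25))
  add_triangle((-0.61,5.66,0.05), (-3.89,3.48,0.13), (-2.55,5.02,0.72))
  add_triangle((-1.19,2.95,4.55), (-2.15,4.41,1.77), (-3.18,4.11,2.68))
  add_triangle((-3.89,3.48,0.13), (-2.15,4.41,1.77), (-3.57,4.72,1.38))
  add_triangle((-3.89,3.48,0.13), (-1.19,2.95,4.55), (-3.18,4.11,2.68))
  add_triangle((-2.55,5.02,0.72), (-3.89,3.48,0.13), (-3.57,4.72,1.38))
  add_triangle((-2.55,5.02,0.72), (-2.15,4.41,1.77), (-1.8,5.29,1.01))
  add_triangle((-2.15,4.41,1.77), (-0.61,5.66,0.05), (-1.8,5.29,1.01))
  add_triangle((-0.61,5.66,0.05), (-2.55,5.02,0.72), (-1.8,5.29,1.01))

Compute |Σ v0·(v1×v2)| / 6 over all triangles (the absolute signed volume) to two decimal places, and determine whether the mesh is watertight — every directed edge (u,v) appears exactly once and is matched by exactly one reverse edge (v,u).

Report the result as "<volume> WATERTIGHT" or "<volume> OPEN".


Per-triangle v0·(v1×v2)/6:
  t1: +3.8845
  t2: +2.7563
  t3: +4.5453
  t4: +7.6632
  t5: +5.7230
  t6: -3.3908
  t7: +1.1688
  t8: -2.7275
  t9: +14.2574
  t10: +6.9994
  t11: +2.0522
  t12: +3.0980
  t13: -0.3521
  t14: +0.5534
  t15: +1.6104
  t16: +0.8254
  t17: +0.4865
  t18: +1.0416
Σ = +50.1951 → |volume| = 50.20

Directed edges: 54 total, each appears once with its reverse present → watertight.

50.20 WATERTIGHT


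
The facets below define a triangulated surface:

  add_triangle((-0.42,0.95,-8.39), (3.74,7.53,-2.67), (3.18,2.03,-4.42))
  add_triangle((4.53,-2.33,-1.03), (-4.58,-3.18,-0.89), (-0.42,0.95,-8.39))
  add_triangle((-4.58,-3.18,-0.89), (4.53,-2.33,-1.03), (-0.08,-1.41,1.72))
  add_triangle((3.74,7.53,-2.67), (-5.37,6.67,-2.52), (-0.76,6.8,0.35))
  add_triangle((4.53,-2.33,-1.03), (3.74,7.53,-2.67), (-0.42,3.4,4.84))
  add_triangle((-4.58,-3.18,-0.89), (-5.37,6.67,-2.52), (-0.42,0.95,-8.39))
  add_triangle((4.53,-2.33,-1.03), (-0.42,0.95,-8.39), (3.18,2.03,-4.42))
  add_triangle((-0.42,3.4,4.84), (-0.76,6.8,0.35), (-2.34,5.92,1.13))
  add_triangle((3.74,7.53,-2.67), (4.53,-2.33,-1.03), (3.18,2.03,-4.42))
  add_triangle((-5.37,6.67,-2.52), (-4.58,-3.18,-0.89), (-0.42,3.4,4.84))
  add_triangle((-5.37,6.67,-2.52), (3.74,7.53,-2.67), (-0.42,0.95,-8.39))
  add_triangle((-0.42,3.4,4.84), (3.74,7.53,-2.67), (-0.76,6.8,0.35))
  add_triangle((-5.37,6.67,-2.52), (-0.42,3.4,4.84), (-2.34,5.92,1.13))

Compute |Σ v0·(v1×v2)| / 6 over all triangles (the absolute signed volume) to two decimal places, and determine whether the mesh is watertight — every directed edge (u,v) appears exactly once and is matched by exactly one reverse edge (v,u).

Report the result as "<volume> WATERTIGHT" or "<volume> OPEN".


419.89 OPEN

Per-triangle v0·(v1×v2)/6:
  t1: +26.0906
  t2: +36.5351
  t3: +9.2287
  t4: +30.8928
  t5: +38.2382
  t6: +64.5487
  t7: +21.4354
  t8: +8.8360
  t9: +21.3512
  t10: +43.2261
  t11: +87.5816
  t12: +24.0842
  t13: +7.8457
Σ = +419.8944 → |volume| = 419.89

Directed edges: 39 total; 7 unmatched, e.g. (4.53,-2.33,-1.03)→(-0.08,-1.41,1.72) → open.


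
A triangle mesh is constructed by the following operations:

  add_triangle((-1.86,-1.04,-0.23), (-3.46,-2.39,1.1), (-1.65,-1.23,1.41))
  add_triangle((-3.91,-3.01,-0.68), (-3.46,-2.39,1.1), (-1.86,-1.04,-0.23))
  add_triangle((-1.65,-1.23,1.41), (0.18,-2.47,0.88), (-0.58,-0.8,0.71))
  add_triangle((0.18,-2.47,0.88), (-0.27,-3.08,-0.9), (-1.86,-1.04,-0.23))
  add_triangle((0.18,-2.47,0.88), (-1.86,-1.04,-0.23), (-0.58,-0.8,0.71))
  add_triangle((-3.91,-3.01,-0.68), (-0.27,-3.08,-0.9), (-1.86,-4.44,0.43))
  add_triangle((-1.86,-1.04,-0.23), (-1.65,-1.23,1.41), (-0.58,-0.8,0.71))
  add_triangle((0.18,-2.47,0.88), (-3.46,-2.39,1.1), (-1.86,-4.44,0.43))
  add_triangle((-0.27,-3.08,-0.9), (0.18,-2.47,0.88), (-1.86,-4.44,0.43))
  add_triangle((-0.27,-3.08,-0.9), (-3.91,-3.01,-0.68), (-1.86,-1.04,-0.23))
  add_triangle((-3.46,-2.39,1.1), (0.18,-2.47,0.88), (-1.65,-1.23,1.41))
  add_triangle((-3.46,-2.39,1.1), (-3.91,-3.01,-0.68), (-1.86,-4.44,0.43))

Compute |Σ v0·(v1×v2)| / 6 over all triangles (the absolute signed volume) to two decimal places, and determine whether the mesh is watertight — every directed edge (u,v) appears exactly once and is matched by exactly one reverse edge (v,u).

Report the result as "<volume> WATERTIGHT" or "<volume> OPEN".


9.80 WATERTIGHT

Per-triangle v0·(v1×v2)/6:
  t1: +0.0822
  t2: +0.4179
  t3: +0.0490
  t4: -1.4694
  t5: -0.4965
  t6: +3.0825
  t7: -0.1635
  t8: +1.9466
  t9: +1.5609
  t10: +0.0429
  t11: +1.2759
  t12: +3.4703
Σ = +9.7988 → |volume| = 9.80

Directed edges: 36 total, each appears once with its reverse present → watertight.


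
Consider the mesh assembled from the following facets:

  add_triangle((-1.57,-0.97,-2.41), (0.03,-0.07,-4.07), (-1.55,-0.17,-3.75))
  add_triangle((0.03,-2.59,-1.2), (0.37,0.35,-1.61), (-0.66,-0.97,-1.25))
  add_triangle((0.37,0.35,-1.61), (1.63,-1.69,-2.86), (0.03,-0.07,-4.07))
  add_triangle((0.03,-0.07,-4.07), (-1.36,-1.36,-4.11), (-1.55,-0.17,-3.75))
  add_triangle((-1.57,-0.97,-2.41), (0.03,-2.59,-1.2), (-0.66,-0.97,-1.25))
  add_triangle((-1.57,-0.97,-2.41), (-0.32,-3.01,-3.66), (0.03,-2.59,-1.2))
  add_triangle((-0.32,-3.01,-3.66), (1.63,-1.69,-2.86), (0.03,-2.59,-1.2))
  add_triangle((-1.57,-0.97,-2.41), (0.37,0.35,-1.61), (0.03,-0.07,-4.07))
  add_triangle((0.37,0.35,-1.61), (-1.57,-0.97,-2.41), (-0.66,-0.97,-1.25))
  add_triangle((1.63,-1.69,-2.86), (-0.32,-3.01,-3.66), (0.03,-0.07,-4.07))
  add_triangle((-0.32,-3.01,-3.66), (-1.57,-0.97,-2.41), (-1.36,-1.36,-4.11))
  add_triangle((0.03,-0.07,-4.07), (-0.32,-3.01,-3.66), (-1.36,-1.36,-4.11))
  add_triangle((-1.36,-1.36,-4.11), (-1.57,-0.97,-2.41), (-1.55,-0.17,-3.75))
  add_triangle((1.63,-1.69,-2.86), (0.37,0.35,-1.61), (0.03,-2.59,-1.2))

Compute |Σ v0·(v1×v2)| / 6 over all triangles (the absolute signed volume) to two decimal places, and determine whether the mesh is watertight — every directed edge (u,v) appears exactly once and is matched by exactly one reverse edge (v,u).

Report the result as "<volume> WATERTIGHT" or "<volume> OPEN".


Per-triangle v0·(v1×v2)/6:
  t1: -0.8801
  t2: -0.6428
  t3: +0.8108
  t4: +1.2803
  t5: +0.0216
  t6: +1.2460
  t7: +1.8930
  t8: +0.1812
  t9: -0.3279
  t10: +3.6026
  t11: +1.0573
  t12: +2.4759
  t13: +0.6032
  t14: -0.8966
Σ = +10.4244 → |volume| = 10.42

Directed edges: 42 total, each appears once with its reverse present → watertight.

10.42 WATERTIGHT


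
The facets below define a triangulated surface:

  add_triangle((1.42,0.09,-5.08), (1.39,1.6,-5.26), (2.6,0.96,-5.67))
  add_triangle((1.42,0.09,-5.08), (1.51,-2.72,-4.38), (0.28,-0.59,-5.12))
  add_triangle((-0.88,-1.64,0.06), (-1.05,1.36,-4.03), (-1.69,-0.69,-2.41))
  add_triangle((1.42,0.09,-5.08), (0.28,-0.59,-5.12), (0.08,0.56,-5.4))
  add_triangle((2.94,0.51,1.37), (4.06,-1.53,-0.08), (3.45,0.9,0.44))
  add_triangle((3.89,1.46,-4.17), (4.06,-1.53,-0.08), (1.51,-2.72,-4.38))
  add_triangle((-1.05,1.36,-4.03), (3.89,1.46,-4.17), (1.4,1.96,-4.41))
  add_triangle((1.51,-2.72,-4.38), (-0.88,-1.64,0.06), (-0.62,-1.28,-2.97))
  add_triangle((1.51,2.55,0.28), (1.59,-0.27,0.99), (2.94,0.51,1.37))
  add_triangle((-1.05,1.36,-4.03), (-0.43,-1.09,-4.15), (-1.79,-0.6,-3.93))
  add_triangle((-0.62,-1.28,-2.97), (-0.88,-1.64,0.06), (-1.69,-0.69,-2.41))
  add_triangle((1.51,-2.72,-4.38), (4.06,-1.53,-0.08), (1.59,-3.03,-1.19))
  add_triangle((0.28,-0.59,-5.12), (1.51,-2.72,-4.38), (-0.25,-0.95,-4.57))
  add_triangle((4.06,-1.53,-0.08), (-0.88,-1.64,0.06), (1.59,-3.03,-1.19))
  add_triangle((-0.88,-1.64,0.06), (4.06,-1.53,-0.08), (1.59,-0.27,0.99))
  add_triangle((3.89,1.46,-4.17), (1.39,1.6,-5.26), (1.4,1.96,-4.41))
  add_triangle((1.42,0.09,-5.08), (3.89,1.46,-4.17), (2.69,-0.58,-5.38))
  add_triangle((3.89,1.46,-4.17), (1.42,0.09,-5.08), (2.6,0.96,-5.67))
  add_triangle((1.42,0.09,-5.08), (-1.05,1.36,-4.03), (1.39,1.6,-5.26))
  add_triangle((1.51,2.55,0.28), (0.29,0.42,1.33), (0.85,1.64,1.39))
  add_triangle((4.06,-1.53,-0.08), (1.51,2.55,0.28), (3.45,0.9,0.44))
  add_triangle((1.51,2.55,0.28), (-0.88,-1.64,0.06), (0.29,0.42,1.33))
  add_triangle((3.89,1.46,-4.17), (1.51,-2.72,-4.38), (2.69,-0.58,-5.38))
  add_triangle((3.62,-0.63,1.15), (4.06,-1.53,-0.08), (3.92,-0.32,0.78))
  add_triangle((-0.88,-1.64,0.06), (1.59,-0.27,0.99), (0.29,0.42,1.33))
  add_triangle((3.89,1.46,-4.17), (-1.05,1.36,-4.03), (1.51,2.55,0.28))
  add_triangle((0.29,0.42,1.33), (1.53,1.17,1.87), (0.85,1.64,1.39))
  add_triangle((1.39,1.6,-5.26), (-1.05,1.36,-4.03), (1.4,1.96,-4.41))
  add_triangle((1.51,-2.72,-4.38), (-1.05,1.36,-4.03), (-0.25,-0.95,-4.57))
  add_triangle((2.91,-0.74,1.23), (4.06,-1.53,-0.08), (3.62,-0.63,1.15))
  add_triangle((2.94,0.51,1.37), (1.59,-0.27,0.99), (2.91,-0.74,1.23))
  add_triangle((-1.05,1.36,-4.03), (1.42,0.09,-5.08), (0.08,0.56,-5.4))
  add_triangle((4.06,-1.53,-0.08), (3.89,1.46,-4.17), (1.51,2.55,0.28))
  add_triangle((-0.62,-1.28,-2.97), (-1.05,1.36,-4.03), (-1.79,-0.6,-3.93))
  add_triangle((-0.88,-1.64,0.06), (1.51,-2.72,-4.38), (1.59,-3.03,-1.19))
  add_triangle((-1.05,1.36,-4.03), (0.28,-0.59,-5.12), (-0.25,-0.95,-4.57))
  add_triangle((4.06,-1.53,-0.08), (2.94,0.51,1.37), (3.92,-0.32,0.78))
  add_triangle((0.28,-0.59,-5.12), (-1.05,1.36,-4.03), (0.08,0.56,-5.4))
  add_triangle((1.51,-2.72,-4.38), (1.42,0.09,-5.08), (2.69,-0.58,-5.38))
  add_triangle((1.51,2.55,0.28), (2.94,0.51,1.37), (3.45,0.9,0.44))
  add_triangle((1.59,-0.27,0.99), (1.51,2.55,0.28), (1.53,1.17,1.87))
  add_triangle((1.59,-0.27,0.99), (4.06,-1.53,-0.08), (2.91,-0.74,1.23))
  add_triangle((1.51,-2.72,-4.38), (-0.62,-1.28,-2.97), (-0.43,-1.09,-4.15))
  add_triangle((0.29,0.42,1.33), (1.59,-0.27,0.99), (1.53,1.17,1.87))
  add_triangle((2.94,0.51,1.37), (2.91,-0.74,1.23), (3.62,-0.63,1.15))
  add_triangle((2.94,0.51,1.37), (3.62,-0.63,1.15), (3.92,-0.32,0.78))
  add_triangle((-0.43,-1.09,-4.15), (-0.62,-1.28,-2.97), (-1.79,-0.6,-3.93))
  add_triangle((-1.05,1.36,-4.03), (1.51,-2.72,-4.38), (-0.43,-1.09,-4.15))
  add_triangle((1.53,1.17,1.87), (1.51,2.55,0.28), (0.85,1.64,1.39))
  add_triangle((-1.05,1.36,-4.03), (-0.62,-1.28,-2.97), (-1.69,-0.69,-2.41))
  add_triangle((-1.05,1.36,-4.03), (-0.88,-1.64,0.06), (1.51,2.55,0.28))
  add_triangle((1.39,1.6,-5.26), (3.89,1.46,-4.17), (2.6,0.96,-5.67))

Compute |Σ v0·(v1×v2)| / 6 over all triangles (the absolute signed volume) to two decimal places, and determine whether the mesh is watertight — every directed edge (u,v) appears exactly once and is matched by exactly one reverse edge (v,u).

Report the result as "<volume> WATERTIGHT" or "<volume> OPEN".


Per-triangle v0·(v1×v2)/6:
  t1: +1.3535
  t2: +2.8914
  t3: -0.2511
  t4: +1.2764
  t5: +1.5697
  t6: +14.5708
  t7: -1.4866
  t8: +2.3668
  t9: +0.1660
  t10: +2.1241
  t11: +1.1328
  t12: +5.4691
  t13: +1.4040
  t14: +1.6160
  t15: +1.3721
  t16: +1.4725
  t17: +2.9497
  t18: +0.7914
  t19: +2.6891
  t20: -0.0873
  t21: +0.6110
  t22: -0.0455
  t23: +2.4737
  t24: +0.5305
  t25: +0.6207
  t26: +8.7884
  t27: +0.2285
  t28: +1.1745
  t29: -1.7855
  t30: +0.3448
  t31: +0.1856
  t32: +0.7039
  t33: +9.2525
  t34: -1.3733
  t35: +2.8816
  t36: +1.2373
  t37: -0.1797
  t38: +0.9465
  t39: +2.6462
  t40: +1.2465
  t41: +0.9324
  t42: -0.0403
  t43: +1.0181
  t44: +0.3214
  t45: +0.2498
  t46: +0.3821
  t47: +0.5715
  t48: +2.5985
  t49: +0.5201
  t50: +1.7834
  t51: +0.0274
  t52: +2.0541
Σ = +84.2969 → |volume| = 84.30

Directed edges: 156 total, each appears once with its reverse present → watertight.

84.30 WATERTIGHT


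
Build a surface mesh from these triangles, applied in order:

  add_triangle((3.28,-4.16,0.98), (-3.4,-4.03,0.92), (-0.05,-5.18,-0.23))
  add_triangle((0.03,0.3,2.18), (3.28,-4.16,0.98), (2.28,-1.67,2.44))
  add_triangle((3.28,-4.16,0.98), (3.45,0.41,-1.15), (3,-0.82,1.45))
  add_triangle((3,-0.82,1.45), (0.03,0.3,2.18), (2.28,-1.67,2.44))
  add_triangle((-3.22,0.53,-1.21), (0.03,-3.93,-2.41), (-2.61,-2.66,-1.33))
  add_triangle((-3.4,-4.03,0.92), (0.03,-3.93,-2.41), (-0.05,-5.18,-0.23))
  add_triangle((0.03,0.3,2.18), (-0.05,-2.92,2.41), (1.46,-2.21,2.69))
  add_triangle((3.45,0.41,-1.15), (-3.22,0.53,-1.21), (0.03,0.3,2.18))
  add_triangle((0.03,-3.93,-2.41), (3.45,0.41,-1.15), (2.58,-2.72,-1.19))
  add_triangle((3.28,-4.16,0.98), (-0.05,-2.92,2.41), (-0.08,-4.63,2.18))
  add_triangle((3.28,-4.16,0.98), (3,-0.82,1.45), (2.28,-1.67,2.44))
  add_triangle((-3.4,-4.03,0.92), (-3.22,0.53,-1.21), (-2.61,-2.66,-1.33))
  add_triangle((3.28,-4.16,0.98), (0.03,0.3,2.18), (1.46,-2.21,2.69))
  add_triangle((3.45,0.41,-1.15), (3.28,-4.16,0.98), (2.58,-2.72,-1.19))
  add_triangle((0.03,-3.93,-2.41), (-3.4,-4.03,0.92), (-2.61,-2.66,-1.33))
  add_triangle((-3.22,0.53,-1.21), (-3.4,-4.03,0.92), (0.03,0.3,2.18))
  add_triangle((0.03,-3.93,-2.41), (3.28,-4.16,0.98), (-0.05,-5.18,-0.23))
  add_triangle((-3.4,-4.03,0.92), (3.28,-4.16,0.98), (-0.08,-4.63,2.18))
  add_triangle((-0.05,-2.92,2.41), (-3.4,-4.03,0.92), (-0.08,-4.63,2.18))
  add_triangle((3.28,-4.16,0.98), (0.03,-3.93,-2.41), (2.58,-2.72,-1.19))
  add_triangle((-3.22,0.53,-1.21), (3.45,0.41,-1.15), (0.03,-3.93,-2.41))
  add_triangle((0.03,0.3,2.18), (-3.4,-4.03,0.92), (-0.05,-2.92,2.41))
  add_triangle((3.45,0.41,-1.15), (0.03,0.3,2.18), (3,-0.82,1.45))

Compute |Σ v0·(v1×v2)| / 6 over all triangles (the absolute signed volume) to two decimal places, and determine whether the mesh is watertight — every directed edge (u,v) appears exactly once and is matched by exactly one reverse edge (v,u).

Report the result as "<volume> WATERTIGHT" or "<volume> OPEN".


87.60 OPEN

Per-triangle v0·(v1×v2)/6:
  t1: +6.5297
  t2: +1.1249
  t3: +5.0069
  t4: +1.3396
  t5: +3.2791
  t6: +6.4224
  t7: +1.7591
  t8: +1.5385
  t9: +3.4303
  t10: +2.6778
  t11: +2.5001
  t12: +4.5040
  t13: +0.8417
  t14: +4.4715
  t15: +5.1659
  t16: +5.7014
  t17: +6.4762
  t18: +5.0435
  t19: +2.6599
  t20: +4.9021
  t21: +6.4239
  t22: +3.9062
  t23: +1.8991
Σ = +87.6041 → |volume| = 87.60

Directed edges: 69 total; 3 unmatched, e.g. (-0.05,-2.92,2.41)→(1.46,-2.21,2.69) → open.


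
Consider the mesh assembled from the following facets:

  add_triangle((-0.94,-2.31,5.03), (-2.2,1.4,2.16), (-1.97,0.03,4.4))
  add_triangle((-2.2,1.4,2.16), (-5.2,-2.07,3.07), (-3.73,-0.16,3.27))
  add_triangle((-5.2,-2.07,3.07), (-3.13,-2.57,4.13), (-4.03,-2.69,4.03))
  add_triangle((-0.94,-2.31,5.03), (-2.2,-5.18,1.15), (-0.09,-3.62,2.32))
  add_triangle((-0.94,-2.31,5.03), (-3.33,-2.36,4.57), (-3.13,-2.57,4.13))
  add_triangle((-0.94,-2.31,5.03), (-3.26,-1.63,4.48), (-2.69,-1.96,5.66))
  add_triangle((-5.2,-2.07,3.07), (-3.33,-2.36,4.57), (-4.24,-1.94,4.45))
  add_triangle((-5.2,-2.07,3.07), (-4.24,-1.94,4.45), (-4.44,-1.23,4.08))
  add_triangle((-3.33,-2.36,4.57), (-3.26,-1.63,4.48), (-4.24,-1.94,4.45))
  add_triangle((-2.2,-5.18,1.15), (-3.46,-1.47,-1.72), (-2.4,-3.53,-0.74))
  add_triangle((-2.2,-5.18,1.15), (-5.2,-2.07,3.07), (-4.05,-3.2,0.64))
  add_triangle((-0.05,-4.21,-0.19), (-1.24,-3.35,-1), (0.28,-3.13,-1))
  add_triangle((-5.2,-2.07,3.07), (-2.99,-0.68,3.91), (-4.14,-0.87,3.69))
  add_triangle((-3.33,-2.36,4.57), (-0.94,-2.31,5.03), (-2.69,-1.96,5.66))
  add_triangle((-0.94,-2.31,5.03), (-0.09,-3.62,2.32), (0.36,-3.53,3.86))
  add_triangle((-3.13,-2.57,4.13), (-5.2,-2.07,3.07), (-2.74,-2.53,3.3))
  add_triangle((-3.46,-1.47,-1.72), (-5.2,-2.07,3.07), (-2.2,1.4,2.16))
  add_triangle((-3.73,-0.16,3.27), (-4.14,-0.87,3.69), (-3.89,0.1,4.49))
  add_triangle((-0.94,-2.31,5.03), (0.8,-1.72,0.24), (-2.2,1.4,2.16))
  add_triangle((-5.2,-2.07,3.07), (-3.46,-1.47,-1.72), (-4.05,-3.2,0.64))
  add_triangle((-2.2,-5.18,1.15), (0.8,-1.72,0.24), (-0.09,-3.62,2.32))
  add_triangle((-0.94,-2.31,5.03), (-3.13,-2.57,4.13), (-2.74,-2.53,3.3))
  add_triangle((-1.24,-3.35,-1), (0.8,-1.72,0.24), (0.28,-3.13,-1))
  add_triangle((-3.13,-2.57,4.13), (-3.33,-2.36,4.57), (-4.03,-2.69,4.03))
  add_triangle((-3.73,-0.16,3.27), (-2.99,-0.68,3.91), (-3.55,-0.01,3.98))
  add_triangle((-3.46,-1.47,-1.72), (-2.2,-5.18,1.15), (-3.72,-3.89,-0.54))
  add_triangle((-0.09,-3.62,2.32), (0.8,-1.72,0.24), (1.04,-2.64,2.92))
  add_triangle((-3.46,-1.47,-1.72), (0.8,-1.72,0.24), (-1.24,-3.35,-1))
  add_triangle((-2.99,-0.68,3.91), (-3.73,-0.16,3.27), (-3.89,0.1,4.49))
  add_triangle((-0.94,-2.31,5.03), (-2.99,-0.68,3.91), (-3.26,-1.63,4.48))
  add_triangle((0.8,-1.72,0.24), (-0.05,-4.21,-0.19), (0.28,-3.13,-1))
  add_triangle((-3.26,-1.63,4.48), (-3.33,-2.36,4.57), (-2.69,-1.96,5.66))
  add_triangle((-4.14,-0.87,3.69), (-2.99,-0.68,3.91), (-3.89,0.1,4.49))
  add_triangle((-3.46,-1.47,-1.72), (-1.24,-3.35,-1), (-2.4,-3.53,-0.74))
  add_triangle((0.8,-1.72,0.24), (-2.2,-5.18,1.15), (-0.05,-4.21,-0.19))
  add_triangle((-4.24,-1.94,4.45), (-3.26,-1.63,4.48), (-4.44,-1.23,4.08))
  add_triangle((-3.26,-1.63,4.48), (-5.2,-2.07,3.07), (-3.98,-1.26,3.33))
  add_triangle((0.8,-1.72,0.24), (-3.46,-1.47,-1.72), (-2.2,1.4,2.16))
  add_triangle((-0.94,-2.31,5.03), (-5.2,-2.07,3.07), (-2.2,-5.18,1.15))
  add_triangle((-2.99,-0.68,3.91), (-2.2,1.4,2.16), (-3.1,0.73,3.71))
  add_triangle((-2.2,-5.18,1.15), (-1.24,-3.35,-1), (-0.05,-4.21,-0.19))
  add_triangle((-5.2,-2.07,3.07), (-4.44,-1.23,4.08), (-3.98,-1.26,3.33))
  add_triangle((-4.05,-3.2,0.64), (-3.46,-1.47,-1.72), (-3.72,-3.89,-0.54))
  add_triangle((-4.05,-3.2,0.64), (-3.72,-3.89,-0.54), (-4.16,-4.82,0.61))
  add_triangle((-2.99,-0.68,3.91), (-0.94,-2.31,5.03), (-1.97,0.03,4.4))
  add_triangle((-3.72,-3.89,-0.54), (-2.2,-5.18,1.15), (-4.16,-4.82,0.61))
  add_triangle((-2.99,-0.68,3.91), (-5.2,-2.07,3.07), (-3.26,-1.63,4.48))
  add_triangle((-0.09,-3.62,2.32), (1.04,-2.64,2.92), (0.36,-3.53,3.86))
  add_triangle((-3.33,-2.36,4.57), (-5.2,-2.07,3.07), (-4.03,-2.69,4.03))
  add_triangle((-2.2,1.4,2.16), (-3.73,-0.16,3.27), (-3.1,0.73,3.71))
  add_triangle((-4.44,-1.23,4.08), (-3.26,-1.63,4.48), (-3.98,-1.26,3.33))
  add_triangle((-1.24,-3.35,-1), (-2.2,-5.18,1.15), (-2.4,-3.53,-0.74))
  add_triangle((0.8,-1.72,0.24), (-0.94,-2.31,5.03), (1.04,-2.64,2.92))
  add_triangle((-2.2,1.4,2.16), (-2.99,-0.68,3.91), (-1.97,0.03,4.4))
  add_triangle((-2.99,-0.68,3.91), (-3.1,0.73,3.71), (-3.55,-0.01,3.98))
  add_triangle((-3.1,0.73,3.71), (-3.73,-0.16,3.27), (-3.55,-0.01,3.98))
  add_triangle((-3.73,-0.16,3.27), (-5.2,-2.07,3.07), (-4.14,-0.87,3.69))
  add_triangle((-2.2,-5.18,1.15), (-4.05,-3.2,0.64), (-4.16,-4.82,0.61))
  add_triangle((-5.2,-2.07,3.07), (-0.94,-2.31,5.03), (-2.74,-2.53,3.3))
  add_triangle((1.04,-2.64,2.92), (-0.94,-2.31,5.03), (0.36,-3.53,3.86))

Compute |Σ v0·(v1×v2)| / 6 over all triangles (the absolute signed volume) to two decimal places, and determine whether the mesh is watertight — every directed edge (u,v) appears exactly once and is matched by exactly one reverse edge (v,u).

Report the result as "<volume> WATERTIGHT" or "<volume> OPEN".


Per-triangle v0·(v1×v2)/6:
  t1: -0.7867
  t2: +1.1174
  t3: -0.2532
  t4: +5.5910
  t5: +0.8811
  t6: -0.7137
  t7: +1.1762
  t8: +1.2256
  t9: +0.5205
  t10: +2.1388
  t11: +6.3272
  t12: +0.9121
  t13: +0.8953
  t14: +1.6845
  t15: +1.8097
  t16: +0.9161
  t17: +7.3522
  t18: +0.4748
  t19: -0.7301
  t20: +5.0372
  t21: +2.1808
  t22: +0.8071
  t23: -0.6578
  t24: +0.3082
  t25: +0.4116
  t26: +0.2171
  t27: +1.1997
  t28: -0.1989
  t29: -0.5842
  t30: +1.4564
  t31: +0.5650
  t32: +0.7435
  t33: +0.8246
  t34: +1.2929
  t35: +1.2732
  t36: +0.5428
  t37: -1.0006
  t38: -3.6526
  t39: +16.9431
  t40: -0.1871
  t41: +2.4390
  t42: -0.0466
  t43: +2.4168
  t44: +1.1367
  t45: +2.8106
  t46: +1.7390
  t47: +1.7476
  t48: +0.7340
  t49: +0.9705
  t50: +0.7978
  t51: -0.3490
  t52: +1.5965
  t53: -1.2199
  t54: +1.8980
  t55: +0.3370
  t56: +0.3778
  t57: +0.7104
  t58: +0.9404
  t59: -2.7595
  t60: +1.1585
Σ = +75.4966 → |volume| = 75.50

Directed edges: 180 total, each appears once with its reverse present → watertight.

75.50 WATERTIGHT
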